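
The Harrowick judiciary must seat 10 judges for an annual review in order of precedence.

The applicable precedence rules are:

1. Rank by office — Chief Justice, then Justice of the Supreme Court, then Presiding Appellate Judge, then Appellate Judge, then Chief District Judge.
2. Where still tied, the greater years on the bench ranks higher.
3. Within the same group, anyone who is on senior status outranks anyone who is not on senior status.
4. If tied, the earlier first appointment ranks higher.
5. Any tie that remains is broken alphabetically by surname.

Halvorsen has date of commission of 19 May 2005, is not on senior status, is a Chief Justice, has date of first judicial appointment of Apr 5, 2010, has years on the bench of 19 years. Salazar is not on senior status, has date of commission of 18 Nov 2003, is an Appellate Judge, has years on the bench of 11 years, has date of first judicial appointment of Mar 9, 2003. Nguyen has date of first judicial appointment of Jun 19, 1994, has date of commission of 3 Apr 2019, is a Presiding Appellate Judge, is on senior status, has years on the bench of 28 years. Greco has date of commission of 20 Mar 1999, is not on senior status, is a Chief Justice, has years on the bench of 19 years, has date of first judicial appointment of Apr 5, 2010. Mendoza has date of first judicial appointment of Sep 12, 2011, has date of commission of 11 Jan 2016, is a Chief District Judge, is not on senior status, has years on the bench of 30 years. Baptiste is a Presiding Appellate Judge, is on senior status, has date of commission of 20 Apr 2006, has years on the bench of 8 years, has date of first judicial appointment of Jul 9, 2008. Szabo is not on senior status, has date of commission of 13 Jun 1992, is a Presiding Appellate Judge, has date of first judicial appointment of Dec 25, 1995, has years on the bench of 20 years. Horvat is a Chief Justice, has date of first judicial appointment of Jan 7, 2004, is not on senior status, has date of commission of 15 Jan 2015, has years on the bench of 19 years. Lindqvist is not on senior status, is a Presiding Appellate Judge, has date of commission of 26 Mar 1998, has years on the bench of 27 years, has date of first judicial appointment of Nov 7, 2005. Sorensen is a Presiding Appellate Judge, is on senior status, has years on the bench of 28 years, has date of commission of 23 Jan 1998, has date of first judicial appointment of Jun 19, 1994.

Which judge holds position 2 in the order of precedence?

By office: Horvat, Greco and Halvorsen (Chief Justice); then Nguyen, Sorensen, Lindqvist, Szabo and Baptiste (Presiding Appellate Judge); then Salazar (Appellate Judge); then Mendoza (Chief District Judge).
Horvat, Greco and Halvorsen all have years on the bench 19 years, so the next rule applies.
Horvat, Greco and Halvorsen are each not on senior status, so the next rule applies.
Among Horvat, Greco and Halvorsen, by date of first judicial appointment (earlier first): Horvat (Jan 7, 2004) before Greco and Halvorsen (Apr 5, 2010).
Among Greco and Halvorsen, alphabetically by surname: Greco before Halvorsen.
Among Nguyen, Sorensen, Lindqvist, Szabo and Baptiste, by years on the bench (higher first): Nguyen and Sorensen (28 years) before Lindqvist (27 years) before Szabo (20 years) before Baptiste (8 years).
Nguyen and Sorensen are each on senior status, so the next rule applies.
Nguyen and Sorensen both have date of first judicial appointment Jun 19, 1994, so the next rule applies.
Among Nguyen and Sorensen, alphabetically by surname: Nguyen before Sorensen.
Order: Horvat, Greco, Halvorsen, Nguyen, Sorensen, Lindqvist, Szabo, Baptiste, Salazar, Mendoza.

Greco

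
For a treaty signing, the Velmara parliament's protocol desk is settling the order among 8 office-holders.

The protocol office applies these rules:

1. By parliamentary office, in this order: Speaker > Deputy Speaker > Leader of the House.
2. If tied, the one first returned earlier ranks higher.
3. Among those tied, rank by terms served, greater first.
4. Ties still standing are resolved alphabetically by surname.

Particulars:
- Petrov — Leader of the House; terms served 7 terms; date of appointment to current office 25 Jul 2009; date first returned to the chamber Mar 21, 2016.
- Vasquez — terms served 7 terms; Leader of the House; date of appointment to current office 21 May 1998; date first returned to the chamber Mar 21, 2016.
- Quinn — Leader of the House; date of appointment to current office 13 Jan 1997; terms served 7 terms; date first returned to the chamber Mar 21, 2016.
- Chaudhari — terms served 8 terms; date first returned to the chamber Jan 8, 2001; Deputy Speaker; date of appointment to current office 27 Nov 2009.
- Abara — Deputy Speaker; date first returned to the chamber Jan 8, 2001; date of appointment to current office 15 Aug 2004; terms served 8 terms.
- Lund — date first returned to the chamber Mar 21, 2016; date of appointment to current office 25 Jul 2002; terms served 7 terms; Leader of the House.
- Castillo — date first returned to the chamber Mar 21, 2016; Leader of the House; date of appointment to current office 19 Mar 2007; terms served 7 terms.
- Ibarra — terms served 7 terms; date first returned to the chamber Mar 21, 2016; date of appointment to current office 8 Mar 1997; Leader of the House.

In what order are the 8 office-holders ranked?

By parliamentary office: Abara and Chaudhari (Deputy Speaker); then Castillo, Ibarra, Lund, Petrov, Quinn and Vasquez (Leader of the House).
Abara and Chaudhari both have date first returned to the chamber Jan 8, 2001, so the next rule applies.
Abara and Chaudhari both have terms served 8 terms, so the next rule applies.
Among Abara and Chaudhari, alphabetically by surname: Abara before Chaudhari.
Castillo, Ibarra, Lund, Petrov, Quinn and Vasquez all have date first returned to the chamber Mar 21, 2016, so the next rule applies.
Castillo, Ibarra, Lund, Petrov, Quinn and Vasquez all have terms served 7 terms, so the next rule applies.
Among Castillo, Ibarra, Lund, Petrov, Quinn and Vasquez, alphabetically by surname: Castillo before Ibarra before Lund before Petrov before Quinn before Vasquez.
Full order: Abara, Chaudhari, Castillo, Ibarra, Lund, Petrov, Quinn, Vasquez.

Abara, Chaudhari, Castillo, Ibarra, Lund, Petrov, Quinn, Vasquez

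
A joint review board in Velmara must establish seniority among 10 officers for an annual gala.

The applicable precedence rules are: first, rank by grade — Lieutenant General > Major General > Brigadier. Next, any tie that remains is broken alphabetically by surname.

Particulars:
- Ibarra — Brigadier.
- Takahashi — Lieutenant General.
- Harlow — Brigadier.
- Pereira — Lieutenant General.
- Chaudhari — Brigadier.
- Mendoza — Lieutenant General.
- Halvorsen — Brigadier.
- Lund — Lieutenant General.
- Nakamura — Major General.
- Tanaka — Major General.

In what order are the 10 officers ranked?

By grade: Lund, Mendoza, Pereira and Takahashi (Lieutenant General); then Nakamura and Tanaka (Major General); then Chaudhari, Halvorsen, Harlow and Ibarra (Brigadier).
Among Lund, Mendoza, Pereira and Takahashi, alphabetically by surname: Lund before Mendoza before Pereira before Takahashi.
Among Nakamura and Tanaka, alphabetically by surname: Nakamura before Tanaka.
Among Chaudhari, Halvorsen, Harlow and Ibarra, alphabetically by surname: Chaudhari before Halvorsen before Harlow before Ibarra.
Full order: Lund, Mendoza, Pereira, Takahashi, Nakamura, Tanaka, Chaudhari, Halvorsen, Harlow, Ibarra.

Lund, Mendoza, Pereira, Takahashi, Nakamura, Tanaka, Chaudhari, Halvorsen, Harlow, Ibarra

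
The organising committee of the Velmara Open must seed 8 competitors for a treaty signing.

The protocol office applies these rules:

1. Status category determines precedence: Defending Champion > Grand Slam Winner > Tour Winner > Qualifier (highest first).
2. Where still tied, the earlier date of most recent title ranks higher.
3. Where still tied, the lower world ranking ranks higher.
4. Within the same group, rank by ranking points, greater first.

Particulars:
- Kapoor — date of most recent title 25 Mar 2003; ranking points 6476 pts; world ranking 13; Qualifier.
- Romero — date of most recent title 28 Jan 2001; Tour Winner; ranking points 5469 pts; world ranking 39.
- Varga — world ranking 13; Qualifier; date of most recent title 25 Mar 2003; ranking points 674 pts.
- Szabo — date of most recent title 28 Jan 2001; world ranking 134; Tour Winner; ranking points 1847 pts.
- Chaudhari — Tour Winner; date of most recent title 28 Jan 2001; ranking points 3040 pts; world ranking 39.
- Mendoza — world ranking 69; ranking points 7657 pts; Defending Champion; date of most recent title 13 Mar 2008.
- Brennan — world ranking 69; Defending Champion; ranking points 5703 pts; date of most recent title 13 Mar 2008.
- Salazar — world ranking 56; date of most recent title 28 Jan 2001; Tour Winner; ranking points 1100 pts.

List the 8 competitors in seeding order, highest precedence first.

Mendoza, Brennan, Romero, Chaudhari, Salazar, Szabo, Kapoor, Varga

By status category: Mendoza and Brennan (Defending Champion); then Romero, Chaudhari, Salazar and Szabo (Tour Winner); then Kapoor and Varga (Qualifier).
Mendoza and Brennan both have date of most recent title 13 Mar 2008, so the next rule applies.
Mendoza and Brennan both have world ranking 69, so the next rule applies.
Among Mendoza and Brennan, by ranking points (higher first): Mendoza (7657 pts) before Brennan (5703 pts).
Romero, Chaudhari, Salazar and Szabo all have date of most recent title 28 Jan 2001, so the next rule applies.
Among Romero, Chaudhari, Salazar and Szabo, by world ranking (lower first): Romero and Chaudhari (39) before Salazar (56) before Szabo (134).
Among Romero and Chaudhari, by ranking points (higher first): Romero (5469 pts) before Chaudhari (3040 pts).
Kapoor and Varga both have date of most recent title 25 Mar 2003, so the next rule applies.
Kapoor and Varga both have world ranking 13, so the next rule applies.
Among Kapoor and Varga, by ranking points (higher first): Kapoor (6476 pts) before Varga (674 pts).
Full order: Mendoza, Brennan, Romero, Chaudhari, Salazar, Szabo, Kapoor, Varga.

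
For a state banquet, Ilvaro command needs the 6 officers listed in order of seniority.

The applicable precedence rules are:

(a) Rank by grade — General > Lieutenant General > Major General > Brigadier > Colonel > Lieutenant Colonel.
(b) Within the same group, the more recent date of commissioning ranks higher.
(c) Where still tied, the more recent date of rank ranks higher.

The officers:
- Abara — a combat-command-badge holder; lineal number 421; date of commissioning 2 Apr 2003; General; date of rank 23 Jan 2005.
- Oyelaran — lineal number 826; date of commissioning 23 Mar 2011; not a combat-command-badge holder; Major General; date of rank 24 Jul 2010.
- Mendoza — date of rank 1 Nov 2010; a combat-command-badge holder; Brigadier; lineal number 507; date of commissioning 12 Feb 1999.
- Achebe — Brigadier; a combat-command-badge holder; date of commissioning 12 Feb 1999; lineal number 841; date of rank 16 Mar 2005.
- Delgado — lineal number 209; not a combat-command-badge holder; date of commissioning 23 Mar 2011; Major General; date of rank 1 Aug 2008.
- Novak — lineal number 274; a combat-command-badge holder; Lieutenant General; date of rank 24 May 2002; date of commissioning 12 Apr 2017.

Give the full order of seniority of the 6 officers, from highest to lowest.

By grade: Abara (General); then Novak (Lieutenant General); then Oyelaran and Delgado (Major General); then Mendoza and Achebe (Brigadier).
Oyelaran and Delgado both have date of commissioning 23 Mar 2011, so the next rule applies.
Among Oyelaran and Delgado, by date of rank (later first): Oyelaran (24 Jul 2010) before Delgado (1 Aug 2008).
Mendoza and Achebe both have date of commissioning 12 Feb 1999, so the next rule applies.
Among Mendoza and Achebe, by date of rank (later first): Mendoza (1 Nov 2010) before Achebe (16 Mar 2005).
Full order: Abara, Novak, Oyelaran, Delgado, Mendoza, Achebe.

Abara, Novak, Oyelaran, Delgado, Mendoza, Achebe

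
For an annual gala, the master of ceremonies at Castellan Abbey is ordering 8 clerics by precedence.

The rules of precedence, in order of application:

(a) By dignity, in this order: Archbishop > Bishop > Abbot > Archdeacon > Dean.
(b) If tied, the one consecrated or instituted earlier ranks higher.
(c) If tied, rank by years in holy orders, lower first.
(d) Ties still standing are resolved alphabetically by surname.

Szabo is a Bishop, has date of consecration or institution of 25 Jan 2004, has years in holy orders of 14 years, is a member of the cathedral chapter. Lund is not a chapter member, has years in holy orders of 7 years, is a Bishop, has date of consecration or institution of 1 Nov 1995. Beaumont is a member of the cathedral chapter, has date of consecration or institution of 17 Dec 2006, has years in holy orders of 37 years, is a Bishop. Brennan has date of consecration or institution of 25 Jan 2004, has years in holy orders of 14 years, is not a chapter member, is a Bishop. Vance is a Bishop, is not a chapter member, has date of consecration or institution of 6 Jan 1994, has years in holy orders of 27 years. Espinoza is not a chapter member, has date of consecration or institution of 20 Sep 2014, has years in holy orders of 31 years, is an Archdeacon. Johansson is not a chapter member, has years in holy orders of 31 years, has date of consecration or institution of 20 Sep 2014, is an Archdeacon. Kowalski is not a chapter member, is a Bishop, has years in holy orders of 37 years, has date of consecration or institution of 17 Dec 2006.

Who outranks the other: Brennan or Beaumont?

Brennan

By dignity: Vance, Lund, Brennan, Szabo, Beaumont and Kowalski (Bishop); then Espinoza and Johansson (Archdeacon).
Among Vance, Lund, Brennan, Szabo, Beaumont and Kowalski, by date of consecration or institution (earlier first): Vance (6 Jan 1994) before Lund (1 Nov 1995) before Brennan and Szabo (25 Jan 2004) before Beaumont and Kowalski (17 Dec 2006).
Brennan and Szabo both have years in holy orders 14 years, so the next rule applies.
Among Brennan and Szabo, alphabetically by surname: Brennan before Szabo.
Beaumont and Kowalski both have years in holy orders 37 years, so the next rule applies.
Among Beaumont and Kowalski, alphabetically by surname: Beaumont before Kowalski.
Espinoza and Johansson both have date of consecration or institution 20 Sep 2014, so the next rule applies.
Espinoza and Johansson both have years in holy orders 31 years, so the next rule applies.
Among Espinoza and Johansson, alphabetically by surname: Espinoza before Johansson.
So Brennan takes precedence.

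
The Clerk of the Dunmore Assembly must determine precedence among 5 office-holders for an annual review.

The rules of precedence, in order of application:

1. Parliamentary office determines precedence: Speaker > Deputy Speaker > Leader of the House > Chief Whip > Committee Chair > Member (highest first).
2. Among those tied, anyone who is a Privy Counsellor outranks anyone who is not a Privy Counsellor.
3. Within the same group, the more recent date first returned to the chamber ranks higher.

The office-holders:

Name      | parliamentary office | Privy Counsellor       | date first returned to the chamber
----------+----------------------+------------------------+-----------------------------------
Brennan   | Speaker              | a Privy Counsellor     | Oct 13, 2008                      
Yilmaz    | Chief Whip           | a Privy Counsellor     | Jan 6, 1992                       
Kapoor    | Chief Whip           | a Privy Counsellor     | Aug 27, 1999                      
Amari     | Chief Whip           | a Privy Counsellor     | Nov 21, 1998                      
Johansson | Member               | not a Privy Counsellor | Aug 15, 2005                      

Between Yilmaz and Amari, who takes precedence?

By parliamentary office: Brennan (Speaker); then Kapoor, Amari and Yilmaz (Chief Whip); then Johansson (Member).
Kapoor, Amari and Yilmaz are each a Privy Counsellor, so the next rule applies.
Among Kapoor, Amari and Yilmaz, by date first returned to the chamber (later first): Kapoor (Aug 27, 1999) before Amari (Nov 21, 1998) before Yilmaz (Jan 6, 1992).
So Amari takes precedence.

Amari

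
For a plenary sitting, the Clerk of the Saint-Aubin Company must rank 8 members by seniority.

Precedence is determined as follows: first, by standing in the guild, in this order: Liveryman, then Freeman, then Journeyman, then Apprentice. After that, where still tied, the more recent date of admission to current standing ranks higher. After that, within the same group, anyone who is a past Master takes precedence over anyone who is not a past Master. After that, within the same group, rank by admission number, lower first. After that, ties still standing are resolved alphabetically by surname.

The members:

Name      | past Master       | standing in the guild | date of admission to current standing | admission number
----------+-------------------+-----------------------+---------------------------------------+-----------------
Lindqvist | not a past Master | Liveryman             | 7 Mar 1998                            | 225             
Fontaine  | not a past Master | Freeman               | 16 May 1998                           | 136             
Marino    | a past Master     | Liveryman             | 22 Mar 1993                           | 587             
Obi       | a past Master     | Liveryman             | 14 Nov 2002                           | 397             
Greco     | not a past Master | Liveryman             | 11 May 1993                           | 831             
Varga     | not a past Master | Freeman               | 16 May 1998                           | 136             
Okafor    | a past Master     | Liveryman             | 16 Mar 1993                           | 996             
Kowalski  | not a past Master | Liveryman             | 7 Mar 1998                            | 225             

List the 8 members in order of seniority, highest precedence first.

Obi, Kowalski, Lindqvist, Greco, Marino, Okafor, Fontaine, Varga

By standing in the guild: Obi, Kowalski, Lindqvist, Greco, Marino and Okafor (Liveryman); then Fontaine and Varga (Freeman).
Among Obi, Kowalski, Lindqvist, Greco, Marino and Okafor, by date of admission to current standing (later first): Obi (14 Nov 2002) before Kowalski and Lindqvist (7 Mar 1998) before Greco (11 May 1993) before Marino (22 Mar 1993) before Okafor (16 Mar 1993).
Kowalski and Lindqvist are each not a past Master, so the next rule applies.
Kowalski and Lindqvist both have admission number 225, so the next rule applies.
Among Kowalski and Lindqvist, alphabetically by surname: Kowalski before Lindqvist.
Fontaine and Varga both have date of admission to current standing 16 May 1998, so the next rule applies.
Fontaine and Varga are each not a past Master, so the next rule applies.
Fontaine and Varga both have admission number 136, so the next rule applies.
Among Fontaine and Varga, alphabetically by surname: Fontaine before Varga.
Full order: Obi, Kowalski, Lindqvist, Greco, Marino, Okafor, Fontaine, Varga.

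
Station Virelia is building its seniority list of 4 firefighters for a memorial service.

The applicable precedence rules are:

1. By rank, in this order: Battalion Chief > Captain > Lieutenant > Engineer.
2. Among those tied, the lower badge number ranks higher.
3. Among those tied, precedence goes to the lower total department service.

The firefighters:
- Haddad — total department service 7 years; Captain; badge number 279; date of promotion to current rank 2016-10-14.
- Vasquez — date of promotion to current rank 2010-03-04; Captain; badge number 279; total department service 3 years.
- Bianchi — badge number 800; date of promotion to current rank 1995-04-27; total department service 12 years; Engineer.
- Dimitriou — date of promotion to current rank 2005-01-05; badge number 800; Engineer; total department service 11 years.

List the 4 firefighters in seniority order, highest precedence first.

By rank: Vasquez and Haddad (Captain); then Dimitriou and Bianchi (Engineer).
Vasquez and Haddad both have badge number 279, so the next rule applies.
Among Vasquez and Haddad, by total department service (lower first): Vasquez (3 years) before Haddad (7 years).
Dimitriou and Bianchi both have badge number 800, so the next rule applies.
Among Dimitriou and Bianchi, by total department service (lower first): Dimitriou (11 years) before Bianchi (12 years).
Full order: Vasquez, Haddad, Dimitriou, Bianchi.

Vasquez, Haddad, Dimitriou, Bianchi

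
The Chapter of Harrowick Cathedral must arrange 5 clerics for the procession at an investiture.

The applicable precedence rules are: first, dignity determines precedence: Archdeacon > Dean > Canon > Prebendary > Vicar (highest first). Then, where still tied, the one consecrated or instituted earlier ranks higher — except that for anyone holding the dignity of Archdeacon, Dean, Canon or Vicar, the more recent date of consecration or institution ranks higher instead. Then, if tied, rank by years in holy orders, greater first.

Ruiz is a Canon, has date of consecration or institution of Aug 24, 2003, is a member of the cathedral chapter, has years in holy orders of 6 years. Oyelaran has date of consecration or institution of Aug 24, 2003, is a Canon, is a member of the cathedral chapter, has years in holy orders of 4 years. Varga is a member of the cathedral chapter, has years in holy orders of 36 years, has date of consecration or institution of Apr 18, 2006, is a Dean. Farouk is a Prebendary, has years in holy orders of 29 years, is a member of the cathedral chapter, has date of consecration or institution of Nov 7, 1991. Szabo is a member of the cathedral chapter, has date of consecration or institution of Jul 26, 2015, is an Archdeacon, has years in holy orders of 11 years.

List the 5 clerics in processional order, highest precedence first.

By dignity: Szabo (Archdeacon); then Varga (Dean); then Ruiz and Oyelaran (Canon); then Farouk (Prebendary).
Ruiz and Oyelaran both have date of consecration or institution Aug 24, 2003, so the next rule applies.
Among Ruiz and Oyelaran, by years in holy orders (higher first): Ruiz (6 years) before Oyelaran (4 years).
Full order: Szabo, Varga, Ruiz, Oyelaran, Farouk.

Szabo, Varga, Ruiz, Oyelaran, Farouk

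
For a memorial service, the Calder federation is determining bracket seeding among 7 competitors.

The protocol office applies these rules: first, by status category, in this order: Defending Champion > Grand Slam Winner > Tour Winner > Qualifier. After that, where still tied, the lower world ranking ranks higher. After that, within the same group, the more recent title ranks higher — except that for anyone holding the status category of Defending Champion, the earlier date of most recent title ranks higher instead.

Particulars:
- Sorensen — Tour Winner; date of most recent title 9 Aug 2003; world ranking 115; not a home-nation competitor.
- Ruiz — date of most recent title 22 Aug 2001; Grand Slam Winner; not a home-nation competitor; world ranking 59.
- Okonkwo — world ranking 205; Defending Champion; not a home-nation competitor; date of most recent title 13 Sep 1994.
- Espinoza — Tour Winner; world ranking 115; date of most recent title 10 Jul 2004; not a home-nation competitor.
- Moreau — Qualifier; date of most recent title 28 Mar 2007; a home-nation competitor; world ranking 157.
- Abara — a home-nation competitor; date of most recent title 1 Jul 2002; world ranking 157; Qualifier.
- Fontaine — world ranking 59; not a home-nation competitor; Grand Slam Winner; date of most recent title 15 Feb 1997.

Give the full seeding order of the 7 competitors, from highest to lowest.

By status category: Okonkwo (Defending Champion); then Ruiz and Fontaine (Grand Slam Winner); then Espinoza and Sorensen (Tour Winner); then Moreau and Abara (Qualifier).
Ruiz and Fontaine both have world ranking 59, so the next rule applies.
Among Ruiz and Fontaine, by date of most recent title (later first): Ruiz (22 Aug 2001) before Fontaine (15 Feb 1997).
Espinoza and Sorensen both have world ranking 115, so the next rule applies.
Among Espinoza and Sorensen, by date of most recent title (later first): Espinoza (10 Jul 2004) before Sorensen (9 Aug 2003).
Moreau and Abara both have world ranking 157, so the next rule applies.
Among Moreau and Abara, by date of most recent title (later first): Moreau (28 Mar 2007) before Abara (1 Jul 2002).
Full order: Okonkwo, Ruiz, Fontaine, Espinoza, Sorensen, Moreau, Abara.

Okonkwo, Ruiz, Fontaine, Espinoza, Sorensen, Moreau, Abara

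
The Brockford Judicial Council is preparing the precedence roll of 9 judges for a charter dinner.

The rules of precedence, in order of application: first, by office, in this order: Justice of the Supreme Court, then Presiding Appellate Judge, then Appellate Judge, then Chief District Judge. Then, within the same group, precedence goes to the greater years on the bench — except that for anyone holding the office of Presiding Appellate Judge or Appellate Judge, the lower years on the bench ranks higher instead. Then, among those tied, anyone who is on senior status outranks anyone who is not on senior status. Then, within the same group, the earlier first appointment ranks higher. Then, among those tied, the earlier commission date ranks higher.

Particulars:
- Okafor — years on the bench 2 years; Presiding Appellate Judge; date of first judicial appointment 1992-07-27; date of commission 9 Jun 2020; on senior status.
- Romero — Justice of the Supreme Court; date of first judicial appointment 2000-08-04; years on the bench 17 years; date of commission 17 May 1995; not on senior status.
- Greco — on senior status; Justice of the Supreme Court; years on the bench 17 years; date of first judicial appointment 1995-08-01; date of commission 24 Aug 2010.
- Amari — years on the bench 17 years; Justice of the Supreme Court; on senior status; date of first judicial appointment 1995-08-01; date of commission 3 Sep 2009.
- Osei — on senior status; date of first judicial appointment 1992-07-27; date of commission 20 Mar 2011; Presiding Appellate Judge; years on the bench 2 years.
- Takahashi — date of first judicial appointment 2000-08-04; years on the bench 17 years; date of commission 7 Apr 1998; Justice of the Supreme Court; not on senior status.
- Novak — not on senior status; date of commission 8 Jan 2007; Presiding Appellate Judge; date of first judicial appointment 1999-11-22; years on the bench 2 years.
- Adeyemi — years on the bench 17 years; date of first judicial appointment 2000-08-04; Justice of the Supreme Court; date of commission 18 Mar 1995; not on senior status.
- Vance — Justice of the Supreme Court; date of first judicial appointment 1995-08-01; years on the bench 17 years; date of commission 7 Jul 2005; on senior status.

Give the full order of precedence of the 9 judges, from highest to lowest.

By office: Vance, Amari, Greco, Adeyemi, Romero and Takahashi (Justice of the Supreme Court); then Osei, Okafor and Novak (Presiding Appellate Judge).
Vance, Amari, Greco, Adeyemi, Romero and Takahashi all have years on the bench 17 years, so the next rule applies.
Among Vance, Amari, Greco, Adeyemi, Romero and Takahashi, on senior status before not on senior status: Vance, Amari and Greco (on senior status) before Adeyemi, Romero and Takahashi (not on senior status).
Vance, Amari and Greco all have date of first judicial appointment 1995-08-01, so the next rule applies.
Among Vance, Amari and Greco, by date of commission (earlier first): Vance (7 Jul 2005) before Amari (3 Sep 2009) before Greco (24 Aug 2010).
Adeyemi, Romero and Takahashi all have date of first judicial appointment 2000-08-04, so the next rule applies.
Among Adeyemi, Romero and Takahashi, by date of commission (earlier first): Adeyemi (18 Mar 1995) before Romero (17 May 1995) before Takahashi (7 Apr 1998).
Osei, Okafor and Novak all have years on the bench 2 years, so the next rule applies.
Among Osei, Okafor and Novak, on senior status before not on senior status: Osei and Okafor (on senior status) before Novak (not on senior status).
Osei and Okafor both have date of first judicial appointment 1992-07-27, so the next rule applies.
Among Osei and Okafor, by date of commission (earlier first): Osei (20 Mar 2011) before Okafor (9 Jun 2020).
Full order: Vance, Amari, Greco, Adeyemi, Romero, Takahashi, Osei, Okafor, Novak.

Vance, Amari, Greco, Adeyemi, Romero, Takahashi, Osei, Okafor, Novak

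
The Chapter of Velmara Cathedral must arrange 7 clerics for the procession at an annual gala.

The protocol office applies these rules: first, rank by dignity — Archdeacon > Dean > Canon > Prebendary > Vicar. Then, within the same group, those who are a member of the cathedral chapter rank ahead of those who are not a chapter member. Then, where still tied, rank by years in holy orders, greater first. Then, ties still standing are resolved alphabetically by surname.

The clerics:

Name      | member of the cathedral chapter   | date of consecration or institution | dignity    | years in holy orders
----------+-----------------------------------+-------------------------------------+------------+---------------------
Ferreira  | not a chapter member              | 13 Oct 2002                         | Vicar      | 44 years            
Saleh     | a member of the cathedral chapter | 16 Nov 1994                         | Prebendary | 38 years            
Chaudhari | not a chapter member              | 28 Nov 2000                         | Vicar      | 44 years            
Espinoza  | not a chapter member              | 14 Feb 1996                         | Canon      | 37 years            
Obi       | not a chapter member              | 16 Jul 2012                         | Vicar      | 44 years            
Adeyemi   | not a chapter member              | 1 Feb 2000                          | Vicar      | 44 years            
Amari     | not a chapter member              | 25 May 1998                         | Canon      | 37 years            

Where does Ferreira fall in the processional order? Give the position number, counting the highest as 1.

By dignity: Amari and Espinoza (Canon); then Saleh (Prebendary); then Adeyemi, Chaudhari, Ferreira and Obi (Vicar).
Amari and Espinoza are each not a chapter member, so the next rule applies.
Amari and Espinoza both have years in holy orders 37 years, so the next rule applies.
Among Amari and Espinoza, alphabetically by surname: Amari before Espinoza.
Adeyemi, Chaudhari, Ferreira and Obi are each not a chapter member, so the next rule applies.
Adeyemi, Chaudhari, Ferreira and Obi all have years in holy orders 44 years, so the next rule applies.
Among Adeyemi, Chaudhari, Ferreira and Obi, alphabetically by surname: Adeyemi before Chaudhari before Ferreira before Obi.
Order: Amari, Espinoza, Saleh, Adeyemi, Chaudhari, Ferreira, Obi. So position 6.

6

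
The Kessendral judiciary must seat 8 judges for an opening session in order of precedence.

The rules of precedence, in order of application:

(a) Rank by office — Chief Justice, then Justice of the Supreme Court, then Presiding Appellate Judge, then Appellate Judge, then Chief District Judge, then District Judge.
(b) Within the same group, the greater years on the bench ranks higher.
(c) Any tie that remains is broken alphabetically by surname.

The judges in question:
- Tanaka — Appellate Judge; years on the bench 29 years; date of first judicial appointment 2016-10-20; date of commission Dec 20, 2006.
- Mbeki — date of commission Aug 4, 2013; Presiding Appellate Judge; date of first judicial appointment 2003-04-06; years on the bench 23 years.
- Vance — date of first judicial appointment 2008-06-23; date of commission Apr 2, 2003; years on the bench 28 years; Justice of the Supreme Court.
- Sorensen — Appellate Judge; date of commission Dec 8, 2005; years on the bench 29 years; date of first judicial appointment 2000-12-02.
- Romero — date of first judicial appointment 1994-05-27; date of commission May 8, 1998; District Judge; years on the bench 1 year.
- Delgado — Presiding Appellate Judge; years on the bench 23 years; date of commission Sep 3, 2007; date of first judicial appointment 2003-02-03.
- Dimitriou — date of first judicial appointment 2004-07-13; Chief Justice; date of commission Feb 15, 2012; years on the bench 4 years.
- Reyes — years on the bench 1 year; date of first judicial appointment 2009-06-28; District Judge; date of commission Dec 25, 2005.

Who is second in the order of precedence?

By office: Dimitriou (Chief Justice); then Vance (Justice of the Supreme Court); then Delgado and Mbeki (Presiding Appellate Judge); then Sorensen and Tanaka (Appellate Judge); then Reyes and Romero (District Judge).
Delgado and Mbeki both have years on the bench 23 years, so the next rule applies.
Among Delgado and Mbeki, alphabetically by surname: Delgado before Mbeki.
Sorensen and Tanaka both have years on the bench 29 years, so the next rule applies.
Among Sorensen and Tanaka, alphabetically by surname: Sorensen before Tanaka.
Reyes and Romero both have years on the bench 1 year, so the next rule applies.
Among Reyes and Romero, alphabetically by surname: Reyes before Romero.
Order: Dimitriou, Vance, Delgado, Mbeki, Sorensen, Tanaka, Reyes, Romero.

Vance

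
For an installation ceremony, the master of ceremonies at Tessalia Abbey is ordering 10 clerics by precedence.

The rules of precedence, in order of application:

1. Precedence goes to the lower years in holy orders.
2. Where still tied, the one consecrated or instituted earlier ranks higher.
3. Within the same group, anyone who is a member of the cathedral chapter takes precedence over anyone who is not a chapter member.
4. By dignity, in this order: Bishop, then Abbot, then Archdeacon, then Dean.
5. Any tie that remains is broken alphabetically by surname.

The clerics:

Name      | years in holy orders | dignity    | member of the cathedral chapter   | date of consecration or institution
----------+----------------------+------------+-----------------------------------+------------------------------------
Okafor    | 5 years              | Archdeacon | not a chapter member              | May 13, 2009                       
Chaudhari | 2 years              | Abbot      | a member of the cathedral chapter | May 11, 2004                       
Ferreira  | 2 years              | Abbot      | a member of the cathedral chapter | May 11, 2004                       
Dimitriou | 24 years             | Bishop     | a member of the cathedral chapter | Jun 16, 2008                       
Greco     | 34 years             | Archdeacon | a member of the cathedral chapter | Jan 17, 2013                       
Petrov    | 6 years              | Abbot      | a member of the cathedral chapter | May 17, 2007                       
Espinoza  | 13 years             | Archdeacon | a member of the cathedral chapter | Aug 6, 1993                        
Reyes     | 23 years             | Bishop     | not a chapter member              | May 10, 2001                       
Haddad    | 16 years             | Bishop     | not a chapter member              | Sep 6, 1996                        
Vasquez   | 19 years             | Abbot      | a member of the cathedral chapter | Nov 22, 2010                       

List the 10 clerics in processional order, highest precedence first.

By years in holy orders (lower first): Chaudhari and Ferreira (both 2 years); then Okafor (5 years); then Petrov (6 years); then Espinoza (13 years); then Haddad (16 years); then Vasquez (19 years); then Reyes (23 years); then Dimitriou (24 years); then Greco (34 years).
Chaudhari and Ferreira both have date of consecration or institution May 11, 2004, so the next rule applies.
Chaudhari and Ferreira are each a member of the cathedral chapter, so the next rule applies.
Chaudhari and Ferreira are each Abbot, so the next rule applies.
Among Chaudhari and Ferreira, alphabetically by surname: Chaudhari before Ferreira.
Full order: Chaudhari, Ferreira, Okafor, Petrov, Espinoza, Haddad, Vasquez, Reyes, Dimitriou, Greco.

Chaudhari, Ferreira, Okafor, Petrov, Espinoza, Haddad, Vasquez, Reyes, Dimitriou, Greco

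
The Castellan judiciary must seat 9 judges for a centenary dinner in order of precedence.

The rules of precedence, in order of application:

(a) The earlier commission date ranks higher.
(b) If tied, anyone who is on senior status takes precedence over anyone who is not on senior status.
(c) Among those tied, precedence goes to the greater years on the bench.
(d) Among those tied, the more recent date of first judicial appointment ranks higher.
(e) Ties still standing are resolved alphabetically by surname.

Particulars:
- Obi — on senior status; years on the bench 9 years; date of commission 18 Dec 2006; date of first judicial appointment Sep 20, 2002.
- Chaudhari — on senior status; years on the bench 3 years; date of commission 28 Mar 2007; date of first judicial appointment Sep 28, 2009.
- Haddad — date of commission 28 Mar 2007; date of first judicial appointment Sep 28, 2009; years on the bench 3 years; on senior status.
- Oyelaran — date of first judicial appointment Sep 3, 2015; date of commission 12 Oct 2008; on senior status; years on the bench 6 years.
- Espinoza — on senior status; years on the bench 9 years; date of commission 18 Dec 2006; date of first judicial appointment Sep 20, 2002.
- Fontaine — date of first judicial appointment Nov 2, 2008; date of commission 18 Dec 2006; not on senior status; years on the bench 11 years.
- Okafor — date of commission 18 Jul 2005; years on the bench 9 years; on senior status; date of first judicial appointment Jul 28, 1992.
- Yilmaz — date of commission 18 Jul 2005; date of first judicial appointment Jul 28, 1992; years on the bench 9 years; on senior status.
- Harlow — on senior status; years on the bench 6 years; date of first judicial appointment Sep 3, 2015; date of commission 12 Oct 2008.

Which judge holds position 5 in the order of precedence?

By date of commission (earlier first): Okafor and Yilmaz (both 18 Jul 2005); then Espinoza, Obi and Fontaine (each 18 Dec 2006); then Chaudhari and Haddad (both 28 Mar 2007); then Harlow and Oyelaran (both 12 Oct 2008).
Okafor and Yilmaz are each on senior status, so the next rule applies.
Okafor and Yilmaz both have years on the bench 9 years, so the next rule applies.
Okafor and Yilmaz both have date of first judicial appointment Jul 28, 1992, so the next rule applies.
Among Okafor and Yilmaz, alphabetically by surname: Okafor before Yilmaz.
Among Espinoza, Obi and Fontaine, on senior status before not on senior status: Espinoza and Obi (on senior status) before Fontaine (not on senior status).
Espinoza and Obi both have years on the bench 9 years, so the next rule applies.
Espinoza and Obi both have date of first judicial appointment Sep 20, 2002, so the next rule applies.
Among Espinoza and Obi, alphabetically by surname: Espinoza before Obi.
Chaudhari and Haddad are each on senior status, so the next rule applies.
Chaudhari and Haddad both have years on the bench 3 years, so the next rule applies.
Chaudhari and Haddad both have date of first judicial appointment Sep 28, 2009, so the next rule applies.
Among Chaudhari and Haddad, alphabetically by surname: Chaudhari before Haddad.
Harlow and Oyelaran are each on senior status, so the next rule applies.
Harlow and Oyelaran both have years on the bench 6 years, so the next rule applies.
Harlow and Oyelaran both have date of first judicial appointment Sep 3, 2015, so the next rule applies.
Among Harlow and Oyelaran, alphabetically by surname: Harlow before Oyelaran.
Order: Okafor, Yilmaz, Espinoza, Obi, Fontaine, Chaudhari, Haddad, Harlow, Oyelaran.

Fontaine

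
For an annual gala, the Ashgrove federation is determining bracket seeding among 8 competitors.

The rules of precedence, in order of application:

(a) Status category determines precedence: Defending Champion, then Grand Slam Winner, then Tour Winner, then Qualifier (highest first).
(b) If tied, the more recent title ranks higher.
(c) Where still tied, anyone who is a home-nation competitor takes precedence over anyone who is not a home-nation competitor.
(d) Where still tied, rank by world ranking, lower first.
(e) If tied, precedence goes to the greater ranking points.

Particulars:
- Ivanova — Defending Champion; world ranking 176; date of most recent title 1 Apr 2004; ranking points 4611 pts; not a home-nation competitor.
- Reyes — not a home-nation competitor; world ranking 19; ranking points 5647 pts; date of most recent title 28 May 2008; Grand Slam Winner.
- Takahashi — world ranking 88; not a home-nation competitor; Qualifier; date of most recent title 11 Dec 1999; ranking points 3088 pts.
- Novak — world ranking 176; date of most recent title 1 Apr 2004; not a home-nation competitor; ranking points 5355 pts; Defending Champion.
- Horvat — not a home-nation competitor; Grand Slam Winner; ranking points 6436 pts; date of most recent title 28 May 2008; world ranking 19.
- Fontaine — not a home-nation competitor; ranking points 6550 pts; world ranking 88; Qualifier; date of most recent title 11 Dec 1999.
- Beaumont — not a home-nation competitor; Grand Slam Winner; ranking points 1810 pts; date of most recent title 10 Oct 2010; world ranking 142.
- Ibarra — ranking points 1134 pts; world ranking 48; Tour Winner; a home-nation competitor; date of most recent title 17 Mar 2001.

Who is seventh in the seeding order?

Fontaine

By status category: Novak and Ivanova (Defending Champion); then Beaumont, Horvat and Reyes (Grand Slam Winner); then Ibarra (Tour Winner); then Fontaine and Takahashi (Qualifier).
Novak and Ivanova both have date of most recent title 1 Apr 2004, so the next rule applies.
Novak and Ivanova are each not a home-nation competitor, so the next rule applies.
Novak and Ivanova both have world ranking 176, so the next rule applies.
Among Novak and Ivanova, by ranking points (higher first): Novak (5355 pts) before Ivanova (4611 pts).
Among Beaumont, Horvat and Reyes, by date of most recent title (later first): Beaumont (10 Oct 2010) before Horvat and Reyes (28 May 2008).
Horvat and Reyes are each not a home-nation competitor, so the next rule applies.
Horvat and Reyes both have world ranking 19, so the next rule applies.
Among Horvat and Reyes, by ranking points (higher first): Horvat (6436 pts) before Reyes (5647 pts).
Fontaine and Takahashi both have date of most recent title 11 Dec 1999, so the next rule applies.
Fontaine and Takahashi are each not a home-nation competitor, so the next rule applies.
Fontaine and Takahashi both have world ranking 88, so the next rule applies.
Among Fontaine and Takahashi, by ranking points (higher first): Fontaine (6550 pts) before Takahashi (3088 pts).
Order: Novak, Ivanova, Beaumont, Horvat, Reyes, Ibarra, Fontaine, Takahashi.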